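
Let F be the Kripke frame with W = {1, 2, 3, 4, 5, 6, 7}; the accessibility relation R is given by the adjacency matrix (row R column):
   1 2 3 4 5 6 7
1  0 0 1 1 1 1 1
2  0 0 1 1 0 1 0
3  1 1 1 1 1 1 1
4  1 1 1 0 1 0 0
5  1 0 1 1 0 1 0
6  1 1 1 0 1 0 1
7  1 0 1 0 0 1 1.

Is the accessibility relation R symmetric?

Symmetric: yes — every pair in R has its reverse in R.

Yes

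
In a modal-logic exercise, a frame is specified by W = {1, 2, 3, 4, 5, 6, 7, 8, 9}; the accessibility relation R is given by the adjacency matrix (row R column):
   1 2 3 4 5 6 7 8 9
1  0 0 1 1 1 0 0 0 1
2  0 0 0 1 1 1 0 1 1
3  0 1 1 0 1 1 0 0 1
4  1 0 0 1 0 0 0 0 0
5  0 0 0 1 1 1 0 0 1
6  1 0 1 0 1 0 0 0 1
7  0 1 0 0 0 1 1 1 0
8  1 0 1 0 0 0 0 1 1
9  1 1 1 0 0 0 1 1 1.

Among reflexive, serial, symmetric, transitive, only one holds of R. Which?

Reflexive: no — 1 is not related to itself.
Serial: yes — every world has a successor (e.g. 1 R 3).
Symmetric: no — 1 R 3 but not 3 R 1.
Transitive: no — 1 R 3 and 3 R 2, but not 1 R 2.
Only serial holds.

serial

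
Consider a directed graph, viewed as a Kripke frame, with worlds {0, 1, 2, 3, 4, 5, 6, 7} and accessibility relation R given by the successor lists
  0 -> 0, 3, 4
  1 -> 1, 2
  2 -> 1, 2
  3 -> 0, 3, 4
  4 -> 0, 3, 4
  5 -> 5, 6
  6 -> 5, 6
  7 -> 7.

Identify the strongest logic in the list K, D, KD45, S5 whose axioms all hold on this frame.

S5

Serial (axiom D): yes — every world has a successor (e.g. 0 R 0).
Euclidean (axiom 5): yes — any two successors of a common world are R-related.
Transitive (axiom 4): yes — every two-step R-path is closed by a direct edge.
Reflexive (axiom T): yes — every world is R-related to itself.
So F validates K, D, KD45, S5. The strongest is S5.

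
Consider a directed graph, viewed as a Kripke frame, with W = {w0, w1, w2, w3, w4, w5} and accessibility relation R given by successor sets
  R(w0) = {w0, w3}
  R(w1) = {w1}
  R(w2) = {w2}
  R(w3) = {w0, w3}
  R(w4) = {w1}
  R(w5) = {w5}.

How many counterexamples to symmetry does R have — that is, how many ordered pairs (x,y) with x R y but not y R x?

1

Enumerating: (w4,w1).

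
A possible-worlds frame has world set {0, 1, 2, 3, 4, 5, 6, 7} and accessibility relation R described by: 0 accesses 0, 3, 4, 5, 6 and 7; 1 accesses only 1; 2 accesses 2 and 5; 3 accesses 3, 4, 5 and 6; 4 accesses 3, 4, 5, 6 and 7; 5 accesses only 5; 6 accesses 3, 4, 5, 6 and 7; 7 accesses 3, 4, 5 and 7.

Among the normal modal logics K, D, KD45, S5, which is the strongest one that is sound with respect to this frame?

D

Serial (axiom D): yes — every world has a successor (e.g. 0 R 0).
Euclidean (axiom 5): no — 0 R 3 and 0 R 7, but not 3 R 7.
Transitive (axiom 4): no — 3 R 4 and 4 R 7, but not 3 R 7.
Reflexive (axiom T): yes — every world is R-related to itself.
So F validates K, D; KD45 would additionally require R to be Euclidean and transitive. The strongest is D.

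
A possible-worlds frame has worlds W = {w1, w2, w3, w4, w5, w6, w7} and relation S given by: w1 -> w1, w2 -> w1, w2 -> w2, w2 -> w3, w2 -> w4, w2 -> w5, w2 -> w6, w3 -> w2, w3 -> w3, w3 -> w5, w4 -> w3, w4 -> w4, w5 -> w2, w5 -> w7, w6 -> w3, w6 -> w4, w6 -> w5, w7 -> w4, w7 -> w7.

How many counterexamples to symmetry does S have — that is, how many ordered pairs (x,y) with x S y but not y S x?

10

Enumerating: (w2,w1), (w2,w4), (w2,w6), (w3,w5), (w4,w3), (w5,w7), (w6,w3), (w6,w4), (w6,w5), (w7,w4).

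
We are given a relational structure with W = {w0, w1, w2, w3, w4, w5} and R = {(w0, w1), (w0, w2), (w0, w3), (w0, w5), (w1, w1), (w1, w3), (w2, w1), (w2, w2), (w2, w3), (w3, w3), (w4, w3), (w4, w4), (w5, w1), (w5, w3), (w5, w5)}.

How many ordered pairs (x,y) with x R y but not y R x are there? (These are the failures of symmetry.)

Enumerating: (w0,w1), (w0,w2), (w0,w3), (w0,w5), (w1,w3), (w2,w1), (w2,w3), (w4,w3), (w5,w1), (w5,w3).

10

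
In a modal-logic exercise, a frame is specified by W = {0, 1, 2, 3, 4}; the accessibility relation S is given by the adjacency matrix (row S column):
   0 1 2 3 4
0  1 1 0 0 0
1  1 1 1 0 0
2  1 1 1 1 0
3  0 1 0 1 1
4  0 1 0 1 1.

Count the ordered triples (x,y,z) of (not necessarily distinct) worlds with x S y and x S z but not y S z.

10

Enumerating: (1,0,2), (2,0,2), (2,0,3), (2,1,3), (2,3,0), (2,3,2), (3,1,3), (3,1,4), (4,1,3), (4,1,4).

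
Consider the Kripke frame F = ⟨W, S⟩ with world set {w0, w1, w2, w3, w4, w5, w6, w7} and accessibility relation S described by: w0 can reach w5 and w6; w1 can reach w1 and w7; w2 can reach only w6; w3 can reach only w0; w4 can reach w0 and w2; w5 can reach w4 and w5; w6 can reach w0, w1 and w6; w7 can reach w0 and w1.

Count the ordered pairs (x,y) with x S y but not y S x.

Enumerating: (w0,w5), (w2,w6), (w3,w0), (w4,w0), (w4,w2), (w5,w4), (w6,w1), (w7,w0).

8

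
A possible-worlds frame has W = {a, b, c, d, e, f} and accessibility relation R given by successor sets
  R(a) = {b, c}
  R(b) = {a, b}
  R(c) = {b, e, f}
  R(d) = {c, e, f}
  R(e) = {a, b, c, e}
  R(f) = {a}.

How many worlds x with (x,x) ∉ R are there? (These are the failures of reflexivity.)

4

Enumerating: a, c, d, f.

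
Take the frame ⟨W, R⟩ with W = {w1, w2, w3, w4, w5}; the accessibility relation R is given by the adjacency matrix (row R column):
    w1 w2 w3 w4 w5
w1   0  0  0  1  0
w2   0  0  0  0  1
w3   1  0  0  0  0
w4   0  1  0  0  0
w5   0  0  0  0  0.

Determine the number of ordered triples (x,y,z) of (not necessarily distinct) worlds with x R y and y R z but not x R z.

Enumerating: (w1,w4,w2), (w3,w1,w4), (w4,w2,w5).

3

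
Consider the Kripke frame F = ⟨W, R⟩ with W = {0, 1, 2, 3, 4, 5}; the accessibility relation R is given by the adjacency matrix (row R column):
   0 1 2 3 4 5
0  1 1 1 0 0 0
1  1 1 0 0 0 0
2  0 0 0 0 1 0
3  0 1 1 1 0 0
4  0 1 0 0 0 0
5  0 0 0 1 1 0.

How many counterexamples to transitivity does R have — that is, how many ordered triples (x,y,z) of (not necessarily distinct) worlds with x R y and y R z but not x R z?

9

Enumerating: (0,2,4), (1,0,2), (2,4,1), (3,1,0), (3,2,4), (4,1,0), (5,3,1), (5,3,2), (5,4,1).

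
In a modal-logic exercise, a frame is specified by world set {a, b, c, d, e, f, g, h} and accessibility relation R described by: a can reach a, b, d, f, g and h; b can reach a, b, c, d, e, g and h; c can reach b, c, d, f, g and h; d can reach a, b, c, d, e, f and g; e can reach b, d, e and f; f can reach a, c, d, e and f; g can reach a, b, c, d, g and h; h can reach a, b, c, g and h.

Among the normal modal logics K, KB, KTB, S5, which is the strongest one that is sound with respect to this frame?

Symmetric (axiom B): yes — every pair in R has its reverse in R.
Reflexive (axiom T): yes — every world is R-related to itself.
Euclidean (axiom 5): no — a R b and a R f, but not b R f.
So F validates K, KB, KTB; S5 would additionally require R to be Euclidean. The strongest is KTB.

KTB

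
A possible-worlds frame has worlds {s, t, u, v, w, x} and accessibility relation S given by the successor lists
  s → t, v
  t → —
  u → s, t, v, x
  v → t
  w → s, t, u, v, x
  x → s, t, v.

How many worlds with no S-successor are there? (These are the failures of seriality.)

Enumerating: t.

1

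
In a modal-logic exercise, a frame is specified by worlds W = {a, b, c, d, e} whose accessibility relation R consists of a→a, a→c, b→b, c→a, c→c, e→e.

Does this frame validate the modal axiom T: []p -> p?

No

Axiom T corresponds to the accessibility relation being reflexive.
Reflexive: no — d is not related to itself.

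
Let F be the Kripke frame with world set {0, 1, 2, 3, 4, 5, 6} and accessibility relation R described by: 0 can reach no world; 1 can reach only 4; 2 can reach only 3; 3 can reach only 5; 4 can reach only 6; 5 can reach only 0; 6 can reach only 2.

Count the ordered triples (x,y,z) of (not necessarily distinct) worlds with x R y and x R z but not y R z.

6

Enumerating: (1,4,4), (2,3,3), (3,5,5), (4,6,6), (5,0,0), (6,2,2).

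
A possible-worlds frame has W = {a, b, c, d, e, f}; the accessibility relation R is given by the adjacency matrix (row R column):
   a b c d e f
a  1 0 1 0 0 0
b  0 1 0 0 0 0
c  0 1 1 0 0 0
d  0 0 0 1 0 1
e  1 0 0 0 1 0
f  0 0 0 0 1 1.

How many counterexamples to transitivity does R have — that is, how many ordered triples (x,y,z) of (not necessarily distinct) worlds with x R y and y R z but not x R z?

Enumerating: (a,c,b), (d,f,e), (e,a,c), (f,e,a).

4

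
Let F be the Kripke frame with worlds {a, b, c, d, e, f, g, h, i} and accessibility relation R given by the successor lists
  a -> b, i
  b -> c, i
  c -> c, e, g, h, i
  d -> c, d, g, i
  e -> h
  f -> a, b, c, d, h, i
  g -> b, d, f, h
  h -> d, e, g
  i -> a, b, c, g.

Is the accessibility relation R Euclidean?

Euclidean: no — c R e and c R g, but not e R g.

No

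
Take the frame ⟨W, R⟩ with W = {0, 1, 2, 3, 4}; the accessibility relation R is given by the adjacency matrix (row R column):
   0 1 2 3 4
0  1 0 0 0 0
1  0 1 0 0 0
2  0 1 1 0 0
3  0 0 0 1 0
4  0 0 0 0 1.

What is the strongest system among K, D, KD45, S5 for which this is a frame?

Serial (axiom D): yes — every world has a successor (e.g. 0 R 0).
Euclidean (axiom 5): no — 2 R 1 and 2 R 2, but not 1 R 2.
Transitive (axiom 4): yes — every two-step R-path is closed by a direct edge.
Reflexive (axiom T): yes — every world is R-related to itself.
So F validates K, D; KD45 would additionally require R to be Euclidean. The strongest is D.

D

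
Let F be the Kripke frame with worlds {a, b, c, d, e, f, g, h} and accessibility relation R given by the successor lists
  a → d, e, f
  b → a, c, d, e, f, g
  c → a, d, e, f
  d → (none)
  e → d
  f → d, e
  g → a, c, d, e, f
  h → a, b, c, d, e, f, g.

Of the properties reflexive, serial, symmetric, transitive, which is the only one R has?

transitive

Reflexive: no — a is not related to itself.
Serial: no — d has no R-successor.
Symmetric: no — a R d but not d R a.
Transitive: yes — every two-step R-path is closed by a direct edge.
Only transitive holds.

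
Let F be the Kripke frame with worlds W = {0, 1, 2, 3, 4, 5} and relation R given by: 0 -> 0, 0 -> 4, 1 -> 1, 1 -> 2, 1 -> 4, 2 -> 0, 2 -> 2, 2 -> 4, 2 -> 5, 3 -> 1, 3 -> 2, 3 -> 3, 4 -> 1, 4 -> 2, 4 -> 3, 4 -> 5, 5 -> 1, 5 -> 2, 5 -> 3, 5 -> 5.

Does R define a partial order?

Reflexive: no — 4 is not related to itself.
Transitive: no — 0 R 4 and 4 R 1, but not 0 R 1.
Antisymmetric: no — 1 R 4 and 4 R 1 with 1 ≠ 4.
So R is not a partial order.

No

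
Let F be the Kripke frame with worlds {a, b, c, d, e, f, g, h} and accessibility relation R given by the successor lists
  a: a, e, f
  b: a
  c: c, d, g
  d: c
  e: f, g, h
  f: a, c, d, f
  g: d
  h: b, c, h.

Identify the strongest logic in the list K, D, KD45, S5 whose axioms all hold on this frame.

D

Serial (axiom D): yes — every world has a successor (e.g. a R a).
Euclidean (axiom 5): no — a R f and a R e, but not f R e.
Transitive (axiom 4): no — a R e and e R g, but not a R g.
Reflexive (axiom T): no — b is not related to itself.
So F validates K, D; KD45 would additionally require R to be Euclidean and transitive. The strongest is D.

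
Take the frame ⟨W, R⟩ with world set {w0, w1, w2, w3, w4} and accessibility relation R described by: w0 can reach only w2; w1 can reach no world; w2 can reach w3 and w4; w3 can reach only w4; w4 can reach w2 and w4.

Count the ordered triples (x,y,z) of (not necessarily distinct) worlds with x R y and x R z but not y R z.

4

Enumerating: (w0,w2,w2), (w2,w3,w3), (w2,w4,w3), (w4,w2,w2).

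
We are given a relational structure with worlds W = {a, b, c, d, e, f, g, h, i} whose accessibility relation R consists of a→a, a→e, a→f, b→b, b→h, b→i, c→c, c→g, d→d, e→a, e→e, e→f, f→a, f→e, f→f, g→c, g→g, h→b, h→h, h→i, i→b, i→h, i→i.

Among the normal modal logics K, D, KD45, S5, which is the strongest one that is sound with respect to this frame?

Serial (axiom D): yes — every world has a successor (e.g. a R a).
Euclidean (axiom 5): yes — any two successors of a common world are R-related.
Transitive (axiom 4): yes — every two-step R-path is closed by a direct edge.
Reflexive (axiom T): yes — every world is R-related to itself.
So F validates K, D, KD45, S5. The strongest is S5.

S5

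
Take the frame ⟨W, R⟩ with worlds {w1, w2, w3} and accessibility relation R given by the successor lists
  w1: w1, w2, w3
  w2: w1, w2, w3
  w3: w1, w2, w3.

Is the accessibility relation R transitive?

Transitive: yes — every two-step R-path is closed by a direct edge.

Yes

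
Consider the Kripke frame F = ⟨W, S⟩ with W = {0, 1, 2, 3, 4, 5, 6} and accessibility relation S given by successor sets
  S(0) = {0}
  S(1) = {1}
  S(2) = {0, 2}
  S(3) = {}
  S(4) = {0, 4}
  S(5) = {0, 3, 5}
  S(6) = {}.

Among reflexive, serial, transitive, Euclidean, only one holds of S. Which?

transitive

Reflexive: no — 3 is not related to itself.
Serial: no — 3 has no S-successor.
Transitive: yes — every two-step S-path is closed by a direct edge.
Euclidean: no — 5 S 0 and 5 S 3, but not 0 S 3.
Only transitive holds.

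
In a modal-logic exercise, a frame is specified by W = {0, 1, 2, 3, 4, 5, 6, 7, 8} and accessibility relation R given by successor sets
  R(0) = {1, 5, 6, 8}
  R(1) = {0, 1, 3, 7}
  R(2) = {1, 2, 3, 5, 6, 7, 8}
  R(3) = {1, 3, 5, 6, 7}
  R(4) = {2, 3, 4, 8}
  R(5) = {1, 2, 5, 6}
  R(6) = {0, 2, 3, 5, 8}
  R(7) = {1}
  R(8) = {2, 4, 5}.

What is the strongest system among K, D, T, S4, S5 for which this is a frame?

Serial (axiom D): yes — every world has a successor (e.g. 0 R 1).
Reflexive (axiom T): no — 0 is not related to itself.
Transitive (axiom 4): no — 0 R 1 and 1 R 3, but not 0 R 3.
Euclidean (axiom 5): no — 0 R 1 and 0 R 5, but not 1 R 5.
So F validates K, D; T would additionally require R to be reflexive. The strongest is D.

D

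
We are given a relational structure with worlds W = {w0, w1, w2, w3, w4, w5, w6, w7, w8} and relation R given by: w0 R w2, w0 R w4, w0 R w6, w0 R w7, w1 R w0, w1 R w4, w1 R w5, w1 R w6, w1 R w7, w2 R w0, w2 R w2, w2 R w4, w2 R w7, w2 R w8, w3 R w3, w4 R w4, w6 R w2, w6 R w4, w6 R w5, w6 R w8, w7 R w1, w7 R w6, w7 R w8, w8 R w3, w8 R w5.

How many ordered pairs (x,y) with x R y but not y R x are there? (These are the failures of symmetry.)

18

Enumerating: (w0,w4), (w0,w6), (w0,w7), (w1,w0), (w1,w4), (w1,w5), (w1,w6), (w2,w4), (w2,w7), (w2,w8), (w6,w2), (w6,w4), (w6,w5), (w6,w8), (w7,w6), (w7,w8), (w8,w3), (w8,w5).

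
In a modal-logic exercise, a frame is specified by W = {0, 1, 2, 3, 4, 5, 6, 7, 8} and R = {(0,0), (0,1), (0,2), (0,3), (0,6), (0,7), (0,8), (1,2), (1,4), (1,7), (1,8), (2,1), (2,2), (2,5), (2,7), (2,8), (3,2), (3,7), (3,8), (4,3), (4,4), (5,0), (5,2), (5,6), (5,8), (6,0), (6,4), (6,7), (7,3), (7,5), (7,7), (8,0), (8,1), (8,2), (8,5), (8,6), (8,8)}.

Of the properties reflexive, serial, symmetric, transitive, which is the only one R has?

Reflexive: no — 1 is not related to itself.
Serial: yes — every world has a successor (e.g. 0 R 0).
Symmetric: no — 0 R 1 but not 1 R 0.
Transitive: no — 0 R 1 and 1 R 4, but not 0 R 4.
Only serial holds.

serial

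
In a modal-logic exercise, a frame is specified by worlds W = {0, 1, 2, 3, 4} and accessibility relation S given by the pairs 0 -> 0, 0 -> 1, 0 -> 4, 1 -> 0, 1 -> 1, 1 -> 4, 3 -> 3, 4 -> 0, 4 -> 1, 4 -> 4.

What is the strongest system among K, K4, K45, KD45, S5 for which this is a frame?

Transitive (axiom 4): yes — every two-step S-path is closed by a direct edge.
Euclidean (axiom 5): yes — any two successors of a common world are S-related.
Serial (axiom D): no — 2 has no S-successor.
Reflexive (axiom T): no — 2 is not related to itself.
So F validates K, K4, K45; KD45 would additionally require S to be serial. The strongest is K45.

K45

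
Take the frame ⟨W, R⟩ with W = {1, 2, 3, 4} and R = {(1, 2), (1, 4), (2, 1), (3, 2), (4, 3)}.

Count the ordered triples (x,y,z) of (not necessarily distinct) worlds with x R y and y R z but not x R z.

6

Enumerating: (1,2,1), (1,4,3), (2,1,2), (2,1,4), (3,2,1), (4,3,2).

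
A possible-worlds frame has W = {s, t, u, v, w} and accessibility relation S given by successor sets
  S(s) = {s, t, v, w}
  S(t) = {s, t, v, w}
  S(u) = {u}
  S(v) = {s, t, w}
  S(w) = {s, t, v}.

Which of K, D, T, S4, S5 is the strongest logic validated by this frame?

Serial (axiom D): yes — every world has a successor (e.g. s S s).
Reflexive (axiom T): no — v is not related to itself.
Transitive (axiom 4): no — v S s and s S v, but not v S v.
Euclidean (axiom 5): no — s S v and s S v, but not v S v.
So F validates K, D; T would additionally require S to be reflexive. The strongest is D.

D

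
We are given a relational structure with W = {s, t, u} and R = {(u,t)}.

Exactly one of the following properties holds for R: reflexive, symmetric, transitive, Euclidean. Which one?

Reflexive: no — s is not related to itself.
Symmetric: no — u R t but not t R u.
Transitive: yes — every two-step R-path is closed by a direct edge.
Euclidean: no — u R t and u R t, but not t R t.
Only transitive holds.

transitive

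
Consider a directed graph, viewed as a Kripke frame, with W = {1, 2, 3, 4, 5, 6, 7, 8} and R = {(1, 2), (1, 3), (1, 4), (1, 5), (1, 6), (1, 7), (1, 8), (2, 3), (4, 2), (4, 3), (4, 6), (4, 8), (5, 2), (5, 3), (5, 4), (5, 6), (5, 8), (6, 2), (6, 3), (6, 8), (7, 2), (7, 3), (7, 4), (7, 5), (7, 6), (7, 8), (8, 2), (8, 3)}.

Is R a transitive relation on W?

Transitive: yes — every two-step R-path is closed by a direct edge.

Yes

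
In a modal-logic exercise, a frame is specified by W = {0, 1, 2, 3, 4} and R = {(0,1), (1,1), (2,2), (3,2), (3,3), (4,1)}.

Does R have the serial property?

Serial: yes — every world has a successor (e.g. 0 R 1).

Yes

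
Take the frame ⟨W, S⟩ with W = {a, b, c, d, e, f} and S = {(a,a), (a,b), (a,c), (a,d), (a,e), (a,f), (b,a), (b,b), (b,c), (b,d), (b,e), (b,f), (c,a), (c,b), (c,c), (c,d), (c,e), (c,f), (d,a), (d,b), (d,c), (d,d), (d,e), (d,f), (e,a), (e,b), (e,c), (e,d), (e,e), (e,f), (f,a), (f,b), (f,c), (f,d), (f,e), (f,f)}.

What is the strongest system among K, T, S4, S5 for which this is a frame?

Reflexive (axiom T): yes — every world is S-related to itself.
Transitive (axiom 4): yes — every two-step S-path is closed by a direct edge.
Euclidean (axiom 5): yes — any two successors of a common world are S-related.
So F validates K, T, S4, S5. The strongest is S5.

S5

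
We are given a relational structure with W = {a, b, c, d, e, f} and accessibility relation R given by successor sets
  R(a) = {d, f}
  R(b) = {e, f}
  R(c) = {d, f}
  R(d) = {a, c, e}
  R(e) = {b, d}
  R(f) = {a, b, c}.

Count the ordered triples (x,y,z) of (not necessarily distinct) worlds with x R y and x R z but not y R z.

34

Enumerating: (a,d,d), (a,d,f), (a,f,d), (a,f,f), (b,e,e), (b,e,f), (b,f,e), (b,f,f), (c,d,d), (c,d,f), (c,f,d), (c,f,f), … and 22 more.
Total: 34.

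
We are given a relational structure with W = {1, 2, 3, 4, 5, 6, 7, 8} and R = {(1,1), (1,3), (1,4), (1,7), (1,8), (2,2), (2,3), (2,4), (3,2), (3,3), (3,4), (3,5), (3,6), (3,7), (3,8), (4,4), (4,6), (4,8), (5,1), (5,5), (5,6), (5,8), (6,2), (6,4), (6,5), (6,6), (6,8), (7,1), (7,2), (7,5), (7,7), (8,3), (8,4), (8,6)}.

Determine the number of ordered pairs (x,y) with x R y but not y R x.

Enumerating: (1,3), (1,4), (1,8), (2,4), (3,4), (3,5), (3,6), (3,7), (5,1), (5,8), (6,2), (7,2), (7,5).

13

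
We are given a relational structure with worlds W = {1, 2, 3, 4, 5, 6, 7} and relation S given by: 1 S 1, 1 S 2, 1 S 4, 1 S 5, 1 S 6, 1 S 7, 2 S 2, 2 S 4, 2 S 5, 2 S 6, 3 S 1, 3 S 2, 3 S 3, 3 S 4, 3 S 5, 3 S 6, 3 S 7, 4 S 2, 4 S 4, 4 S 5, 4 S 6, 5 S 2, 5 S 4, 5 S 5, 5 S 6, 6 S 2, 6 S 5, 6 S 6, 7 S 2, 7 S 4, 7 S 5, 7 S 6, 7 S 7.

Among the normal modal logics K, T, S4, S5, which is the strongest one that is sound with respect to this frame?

Reflexive (axiom T): yes — every world is S-related to itself.
Transitive (axiom 4): no — 6 S 2 and 2 S 4, but not 6 S 4.
Euclidean (axiom 5): no — 1 S 2 and 1 S 7, but not 2 S 7.
So F validates K, T; S4 would additionally require S to be transitive. The strongest is T.

T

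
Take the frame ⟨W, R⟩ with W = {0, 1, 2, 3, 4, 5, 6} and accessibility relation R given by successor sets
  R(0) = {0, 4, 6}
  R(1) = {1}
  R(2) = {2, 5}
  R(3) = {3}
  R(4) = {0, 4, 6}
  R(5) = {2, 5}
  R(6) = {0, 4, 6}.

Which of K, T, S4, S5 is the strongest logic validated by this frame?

Reflexive (axiom T): yes — every world is R-related to itself.
Transitive (axiom 4): yes — every two-step R-path is closed by a direct edge.
Euclidean (axiom 5): yes — any two successors of a common world are R-related.
So F validates K, T, S4, S5. The strongest is S5.

S5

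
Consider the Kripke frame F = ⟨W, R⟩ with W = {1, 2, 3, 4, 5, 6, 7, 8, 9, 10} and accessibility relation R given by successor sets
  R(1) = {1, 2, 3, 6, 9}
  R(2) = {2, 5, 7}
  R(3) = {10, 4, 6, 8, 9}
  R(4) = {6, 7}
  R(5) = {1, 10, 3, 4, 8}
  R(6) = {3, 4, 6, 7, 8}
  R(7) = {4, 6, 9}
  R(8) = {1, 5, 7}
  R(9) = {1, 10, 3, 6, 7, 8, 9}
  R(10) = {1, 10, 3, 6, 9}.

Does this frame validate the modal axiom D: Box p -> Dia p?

Axiom D corresponds to the accessibility relation being serial.
Serial: yes — every world has a successor (e.g. 1 R 1).

Yes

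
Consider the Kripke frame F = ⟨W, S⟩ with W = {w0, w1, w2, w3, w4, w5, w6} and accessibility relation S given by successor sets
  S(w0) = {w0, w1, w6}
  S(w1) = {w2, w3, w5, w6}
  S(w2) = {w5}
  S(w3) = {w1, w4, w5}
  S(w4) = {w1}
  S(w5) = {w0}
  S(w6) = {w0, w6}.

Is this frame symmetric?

No

Symmetric: no — w0 S w1 but not w1 S w0.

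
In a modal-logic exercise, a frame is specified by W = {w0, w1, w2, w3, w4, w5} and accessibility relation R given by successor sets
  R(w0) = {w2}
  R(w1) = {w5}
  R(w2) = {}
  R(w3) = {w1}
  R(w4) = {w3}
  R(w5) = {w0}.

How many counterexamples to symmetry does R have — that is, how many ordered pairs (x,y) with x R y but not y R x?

Enumerating: (w0,w2), (w1,w5), (w3,w1), (w4,w3), (w5,w0).

5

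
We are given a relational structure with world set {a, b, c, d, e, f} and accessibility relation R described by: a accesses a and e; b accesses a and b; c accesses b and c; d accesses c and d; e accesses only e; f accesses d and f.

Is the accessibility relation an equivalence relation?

Reflexive: yes — every world is R-related to itself.
Symmetric: no — a R e but not e R a.
Transitive: no — b R a and a R e, but not b R e.
So R is not an equivalence relation.

No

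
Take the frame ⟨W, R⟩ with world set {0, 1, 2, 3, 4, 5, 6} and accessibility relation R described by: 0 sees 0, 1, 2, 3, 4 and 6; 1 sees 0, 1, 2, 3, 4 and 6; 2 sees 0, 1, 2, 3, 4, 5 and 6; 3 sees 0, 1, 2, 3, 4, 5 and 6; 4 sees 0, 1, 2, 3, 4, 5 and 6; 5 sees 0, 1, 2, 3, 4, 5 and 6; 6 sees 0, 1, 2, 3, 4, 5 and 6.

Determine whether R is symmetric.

No

Symmetric: no — 5 R 0 but not 0 R 5.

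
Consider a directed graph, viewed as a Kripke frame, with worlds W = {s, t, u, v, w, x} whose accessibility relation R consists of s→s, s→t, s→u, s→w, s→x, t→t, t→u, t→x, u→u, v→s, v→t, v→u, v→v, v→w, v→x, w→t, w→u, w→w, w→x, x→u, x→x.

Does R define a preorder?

Yes

Reflexive: yes — every world is R-related to itself.
Transitive: yes — every two-step R-path is closed by a direct edge.
So R is a preorder.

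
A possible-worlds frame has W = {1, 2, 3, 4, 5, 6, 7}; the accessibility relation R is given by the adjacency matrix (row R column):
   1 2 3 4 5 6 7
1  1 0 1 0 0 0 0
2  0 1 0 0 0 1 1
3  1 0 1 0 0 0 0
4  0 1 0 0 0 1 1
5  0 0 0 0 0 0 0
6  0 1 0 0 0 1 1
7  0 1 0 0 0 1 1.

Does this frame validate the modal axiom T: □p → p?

No

By correspondence theory, T is valid on a frame iff R is reflexive.
Reflexive: no — 4 is not related to itself.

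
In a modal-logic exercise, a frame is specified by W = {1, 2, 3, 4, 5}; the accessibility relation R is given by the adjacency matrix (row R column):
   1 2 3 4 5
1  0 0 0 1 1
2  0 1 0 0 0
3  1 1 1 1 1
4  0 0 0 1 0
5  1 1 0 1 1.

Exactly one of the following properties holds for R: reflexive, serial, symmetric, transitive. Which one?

serial

Reflexive: no — 1 is not related to itself.
Serial: yes — every world has a successor (e.g. 1 R 4).
Symmetric: no — 1 R 4 but not 4 R 1.
Transitive: no — 1 R 5 and 5 R 2, but not 1 R 2.
Only serial holds.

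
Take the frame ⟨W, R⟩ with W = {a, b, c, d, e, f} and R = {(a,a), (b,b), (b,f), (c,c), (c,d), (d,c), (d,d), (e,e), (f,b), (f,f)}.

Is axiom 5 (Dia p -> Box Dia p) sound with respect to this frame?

Axiom 5 corresponds to the accessibility relation being Euclidean.
Euclidean: yes — any two successors of a common world are R-related.

Yes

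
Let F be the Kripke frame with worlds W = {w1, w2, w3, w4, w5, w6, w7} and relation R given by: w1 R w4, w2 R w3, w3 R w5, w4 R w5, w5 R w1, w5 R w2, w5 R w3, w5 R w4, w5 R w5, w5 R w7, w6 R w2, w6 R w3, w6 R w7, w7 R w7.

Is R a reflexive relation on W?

Reflexive: no — w1 is not related to itself.

No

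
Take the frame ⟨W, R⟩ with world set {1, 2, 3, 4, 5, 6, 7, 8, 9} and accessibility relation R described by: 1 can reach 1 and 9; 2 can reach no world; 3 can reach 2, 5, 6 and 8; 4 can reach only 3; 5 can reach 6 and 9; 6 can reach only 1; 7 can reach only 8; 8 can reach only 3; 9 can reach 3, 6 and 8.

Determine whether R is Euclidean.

Euclidean: no — 3 R 2 and 3 R 5, but not 2 R 5.

No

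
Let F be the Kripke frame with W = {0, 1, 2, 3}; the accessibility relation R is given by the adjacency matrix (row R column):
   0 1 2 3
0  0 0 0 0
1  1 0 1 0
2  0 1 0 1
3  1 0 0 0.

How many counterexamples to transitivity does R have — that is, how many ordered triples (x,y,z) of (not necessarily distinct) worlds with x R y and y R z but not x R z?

Enumerating: (1,2,1), (1,2,3), (2,1,0), (2,1,2), (2,3,0).

5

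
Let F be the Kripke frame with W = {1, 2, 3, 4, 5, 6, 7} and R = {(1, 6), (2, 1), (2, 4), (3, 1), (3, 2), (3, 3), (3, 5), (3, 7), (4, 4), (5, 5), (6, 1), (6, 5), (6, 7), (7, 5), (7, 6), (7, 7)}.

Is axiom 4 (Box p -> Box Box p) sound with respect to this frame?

By correspondence theory, 4 is valid on a frame iff R is transitive.
Transitive: no — 1 R 6 and 6 R 5, but not 1 R 5.

No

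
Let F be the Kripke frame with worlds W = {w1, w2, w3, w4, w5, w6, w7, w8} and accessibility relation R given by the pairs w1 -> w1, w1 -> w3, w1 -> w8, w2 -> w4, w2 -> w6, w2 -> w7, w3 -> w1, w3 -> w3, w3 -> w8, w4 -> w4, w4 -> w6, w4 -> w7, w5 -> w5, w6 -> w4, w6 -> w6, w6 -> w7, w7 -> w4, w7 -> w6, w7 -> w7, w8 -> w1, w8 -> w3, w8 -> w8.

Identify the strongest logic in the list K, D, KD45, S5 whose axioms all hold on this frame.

KD45

Serial (axiom D): yes — every world has a successor (e.g. w1 R w1).
Euclidean (axiom 5): yes — any two successors of a common world are R-related.
Transitive (axiom 4): yes — every two-step R-path is closed by a direct edge.
Reflexive (axiom T): no — w2 is not related to itself.
So F validates K, D, KD45; S5 would additionally require R to be reflexive. The strongest is KD45.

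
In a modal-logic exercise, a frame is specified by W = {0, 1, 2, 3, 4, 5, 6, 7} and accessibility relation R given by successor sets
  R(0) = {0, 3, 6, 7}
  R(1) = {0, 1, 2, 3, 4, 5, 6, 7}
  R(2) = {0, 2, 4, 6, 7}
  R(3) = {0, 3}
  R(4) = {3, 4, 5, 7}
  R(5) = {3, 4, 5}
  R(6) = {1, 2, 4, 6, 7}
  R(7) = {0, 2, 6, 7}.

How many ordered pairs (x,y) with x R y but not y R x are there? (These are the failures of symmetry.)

13

Enumerating: (0,6), (1,0), (1,2), (1,3), (1,4), (1,5), (1,7), (2,0), (2,4), (4,3), (4,7), (5,3), (6,4).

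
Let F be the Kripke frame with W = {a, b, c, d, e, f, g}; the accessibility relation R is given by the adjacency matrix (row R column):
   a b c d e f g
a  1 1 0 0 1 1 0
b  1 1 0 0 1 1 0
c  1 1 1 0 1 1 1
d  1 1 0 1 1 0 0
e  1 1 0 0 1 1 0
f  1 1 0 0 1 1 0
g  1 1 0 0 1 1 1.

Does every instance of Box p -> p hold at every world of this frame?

Yes

Axiom T corresponds to the accessibility relation being reflexive.
Reflexive: yes — every world is R-related to itself.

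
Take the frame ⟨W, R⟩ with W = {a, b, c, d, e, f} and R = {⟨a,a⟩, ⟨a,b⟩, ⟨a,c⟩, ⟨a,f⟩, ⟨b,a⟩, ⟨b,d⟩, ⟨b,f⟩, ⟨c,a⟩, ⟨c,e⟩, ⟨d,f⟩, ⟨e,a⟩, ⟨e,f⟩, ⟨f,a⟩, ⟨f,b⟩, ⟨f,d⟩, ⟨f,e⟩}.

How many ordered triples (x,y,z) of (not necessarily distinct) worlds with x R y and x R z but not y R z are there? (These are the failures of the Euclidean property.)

26

Enumerating: (a,b,b), (a,b,c), (a,c,b), (a,c,c), (a,c,f), (a,f,c), (a,f,f), (b,a,d), (b,d,a), (b,d,d), (b,f,f), (c,a,e), … and 14 more.
Total: 26.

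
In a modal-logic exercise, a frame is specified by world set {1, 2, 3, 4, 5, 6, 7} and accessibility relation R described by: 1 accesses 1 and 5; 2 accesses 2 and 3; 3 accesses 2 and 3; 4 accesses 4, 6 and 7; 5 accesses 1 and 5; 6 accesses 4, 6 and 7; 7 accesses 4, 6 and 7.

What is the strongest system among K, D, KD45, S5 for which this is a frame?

S5

Serial (axiom D): yes — every world has a successor (e.g. 1 R 1).
Euclidean (axiom 5): yes — any two successors of a common world are R-related.
Transitive (axiom 4): yes — every two-step R-path is closed by a direct edge.
Reflexive (axiom T): yes — every world is R-related to itself.
So F validates K, D, KD45, S5. The strongest is S5.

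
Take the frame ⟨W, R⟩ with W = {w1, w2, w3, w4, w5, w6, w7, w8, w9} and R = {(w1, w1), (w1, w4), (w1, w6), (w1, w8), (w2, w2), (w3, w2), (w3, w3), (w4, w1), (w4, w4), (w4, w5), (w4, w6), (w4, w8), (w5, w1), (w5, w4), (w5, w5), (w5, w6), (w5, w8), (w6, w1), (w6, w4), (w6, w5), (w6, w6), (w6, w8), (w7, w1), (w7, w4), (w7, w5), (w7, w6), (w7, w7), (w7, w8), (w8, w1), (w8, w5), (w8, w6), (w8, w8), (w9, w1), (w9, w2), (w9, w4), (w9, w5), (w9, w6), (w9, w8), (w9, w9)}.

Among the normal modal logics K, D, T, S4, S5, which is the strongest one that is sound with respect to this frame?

Serial (axiom D): yes — every world has a successor (e.g. w1 R w1).
Reflexive (axiom T): yes — every world is R-related to itself.
Transitive (axiom 4): no — w1 R w4 and w4 R w5, but not w1 R w5.
Euclidean (axiom 5): no — w1 R w8 and w1 R w4, but not w8 R w4.
So F validates K, D, T; S4 would additionally require R to be transitive. The strongest is T.

T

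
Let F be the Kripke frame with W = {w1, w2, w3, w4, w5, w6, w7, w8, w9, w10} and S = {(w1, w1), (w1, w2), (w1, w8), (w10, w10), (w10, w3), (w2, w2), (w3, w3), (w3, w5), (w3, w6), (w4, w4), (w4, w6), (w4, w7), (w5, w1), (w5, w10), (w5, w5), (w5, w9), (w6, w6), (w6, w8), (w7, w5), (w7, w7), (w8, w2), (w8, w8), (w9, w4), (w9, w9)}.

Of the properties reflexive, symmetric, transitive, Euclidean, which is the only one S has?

Reflexive: yes — every world is S-related to itself.
Symmetric: no — w1 S w2 but not w2 S w1.
Transitive: no — w10 S w3 and w3 S w5, but not w10 S w5.
Euclidean: no — w1 S w2 and w1 S w8, but not w2 S w8.
Only reflexive holds.

reflexive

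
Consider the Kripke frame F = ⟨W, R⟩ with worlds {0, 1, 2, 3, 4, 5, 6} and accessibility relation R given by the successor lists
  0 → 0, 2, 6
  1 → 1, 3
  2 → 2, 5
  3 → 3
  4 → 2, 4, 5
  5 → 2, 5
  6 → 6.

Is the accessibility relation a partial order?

No

Reflexive: yes — every world is R-related to itself.
Transitive: no — 0 R 2 and 2 R 5, but not 0 R 5.
Antisymmetric: no — 2 R 5 and 5 R 2 with 2 ≠ 5.
So R is not a partial order.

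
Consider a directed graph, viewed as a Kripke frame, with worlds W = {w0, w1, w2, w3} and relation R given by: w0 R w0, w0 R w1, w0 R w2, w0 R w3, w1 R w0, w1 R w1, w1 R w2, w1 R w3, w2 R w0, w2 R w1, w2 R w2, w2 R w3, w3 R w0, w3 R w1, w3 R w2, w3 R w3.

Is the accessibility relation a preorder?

Reflexive: yes — every world is R-related to itself.
Transitive: yes — every two-step R-path is closed by a direct edge.
So R is a preorder.

Yes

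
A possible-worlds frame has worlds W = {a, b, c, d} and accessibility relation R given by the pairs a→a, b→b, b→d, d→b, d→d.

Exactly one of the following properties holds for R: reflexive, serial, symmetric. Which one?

Reflexive: no — c is not related to itself.
Serial: no — c has no R-successor.
Symmetric: yes — every pair in R has its reverse in R.
Only symmetric holds.

symmetric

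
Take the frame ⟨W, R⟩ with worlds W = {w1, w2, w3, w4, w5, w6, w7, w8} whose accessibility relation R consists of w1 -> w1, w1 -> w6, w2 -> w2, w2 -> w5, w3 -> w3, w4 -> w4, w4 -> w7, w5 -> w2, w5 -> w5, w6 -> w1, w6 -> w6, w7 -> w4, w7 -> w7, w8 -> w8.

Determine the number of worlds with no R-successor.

R is serial; there are no such worlds.

0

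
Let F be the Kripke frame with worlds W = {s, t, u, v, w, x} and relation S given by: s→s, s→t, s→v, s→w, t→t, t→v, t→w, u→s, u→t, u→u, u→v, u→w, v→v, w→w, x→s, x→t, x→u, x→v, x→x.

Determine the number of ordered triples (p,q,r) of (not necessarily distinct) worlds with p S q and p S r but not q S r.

32

Enumerating: (s,t,s), (s,v,s), (s,v,t), (s,v,w), (s,w,s), (s,w,t), (s,w,v), (t,v,t), (t,v,w), (t,w,t), (t,w,v), (u,s,u), … and 20 more.
Total: 32.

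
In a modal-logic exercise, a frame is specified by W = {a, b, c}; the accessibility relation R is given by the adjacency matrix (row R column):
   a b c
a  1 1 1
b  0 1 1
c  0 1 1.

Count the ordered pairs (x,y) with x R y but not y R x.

Enumerating: (a,b), (a,c).

2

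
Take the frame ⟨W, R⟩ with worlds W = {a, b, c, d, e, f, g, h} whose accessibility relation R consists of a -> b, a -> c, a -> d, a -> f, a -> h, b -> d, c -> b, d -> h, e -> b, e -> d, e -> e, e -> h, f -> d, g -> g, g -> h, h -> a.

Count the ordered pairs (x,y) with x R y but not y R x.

12

Enumerating: (a,b), (a,c), (a,d), (a,f), (b,d), (c,b), (d,h), (e,b), (e,d), (e,h), (f,d), (g,h).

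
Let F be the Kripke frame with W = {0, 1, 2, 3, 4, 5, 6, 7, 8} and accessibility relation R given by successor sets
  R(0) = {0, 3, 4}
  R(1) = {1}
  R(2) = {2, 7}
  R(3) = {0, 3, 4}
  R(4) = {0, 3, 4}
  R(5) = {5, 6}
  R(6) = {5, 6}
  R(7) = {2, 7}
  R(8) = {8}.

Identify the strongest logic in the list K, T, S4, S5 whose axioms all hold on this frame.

S5

Reflexive (axiom T): yes — every world is R-related to itself.
Transitive (axiom 4): yes — every two-step R-path is closed by a direct edge.
Euclidean (axiom 5): yes — any two successors of a common world are R-related.
So F validates K, T, S4, S5. The strongest is S5.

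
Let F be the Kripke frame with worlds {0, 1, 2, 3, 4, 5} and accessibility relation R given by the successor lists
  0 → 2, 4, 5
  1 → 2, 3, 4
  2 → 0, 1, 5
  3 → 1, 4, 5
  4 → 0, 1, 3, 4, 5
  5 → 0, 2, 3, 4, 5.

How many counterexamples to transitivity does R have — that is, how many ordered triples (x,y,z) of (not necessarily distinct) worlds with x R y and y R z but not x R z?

36

Enumerating: (0,2,0), (0,2,1), (0,4,0), (0,4,1), (0,4,3), (0,5,0), (0,5,3), (1,2,0), (1,2,1), (1,2,5), (1,3,1), (1,3,5), … and 24 more.
Total: 36.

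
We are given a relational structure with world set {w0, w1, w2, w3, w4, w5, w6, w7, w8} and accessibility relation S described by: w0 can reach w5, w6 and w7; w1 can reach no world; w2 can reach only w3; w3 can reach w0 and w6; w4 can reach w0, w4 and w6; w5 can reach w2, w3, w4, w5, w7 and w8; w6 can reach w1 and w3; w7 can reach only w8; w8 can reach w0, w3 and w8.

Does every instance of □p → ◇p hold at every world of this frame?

Axiom D corresponds to the accessibility relation being serial.
Serial: no — w1 has no S-successor.

No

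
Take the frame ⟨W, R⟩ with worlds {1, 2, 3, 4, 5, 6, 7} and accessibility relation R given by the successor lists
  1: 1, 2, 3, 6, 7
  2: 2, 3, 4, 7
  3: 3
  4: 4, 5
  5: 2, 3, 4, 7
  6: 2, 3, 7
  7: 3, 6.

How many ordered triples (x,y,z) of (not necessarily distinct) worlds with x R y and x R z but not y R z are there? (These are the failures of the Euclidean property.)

Enumerating: (1,2,1), (1,2,6), (1,3,1), (1,3,2), (1,3,6), (1,3,7), (1,6,1), (1,6,6), (1,7,1), (1,7,2), (1,7,7), (2,3,2), … and 24 more.
Total: 36.

36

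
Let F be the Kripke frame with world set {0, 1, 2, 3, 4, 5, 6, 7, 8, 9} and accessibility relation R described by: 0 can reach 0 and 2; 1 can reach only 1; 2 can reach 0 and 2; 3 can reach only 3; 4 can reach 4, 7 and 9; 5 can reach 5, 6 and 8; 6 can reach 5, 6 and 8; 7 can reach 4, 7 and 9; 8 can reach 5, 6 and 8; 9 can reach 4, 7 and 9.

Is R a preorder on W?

Reflexive: yes — every world is R-related to itself.
Transitive: yes — every two-step R-path is closed by a direct edge.
So R is a preorder.

Yes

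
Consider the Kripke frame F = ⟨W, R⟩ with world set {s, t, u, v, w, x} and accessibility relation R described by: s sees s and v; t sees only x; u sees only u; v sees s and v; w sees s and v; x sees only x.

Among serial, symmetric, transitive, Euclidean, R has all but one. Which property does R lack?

symmetric

Serial: yes — every world has a successor (e.g. s R s).
Symmetric: no — t R x but not x R t.
Transitive: yes — every two-step R-path is closed by a direct edge.
Euclidean: yes — any two successors of a common world are R-related.
Only symmetric fails.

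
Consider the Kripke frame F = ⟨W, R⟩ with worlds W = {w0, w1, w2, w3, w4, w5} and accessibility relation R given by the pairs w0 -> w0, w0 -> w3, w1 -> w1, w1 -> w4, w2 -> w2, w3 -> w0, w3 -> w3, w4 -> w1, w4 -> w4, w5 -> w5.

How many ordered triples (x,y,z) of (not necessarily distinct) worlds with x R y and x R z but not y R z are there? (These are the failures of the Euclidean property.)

0

R is Euclidean; there are no such tuples.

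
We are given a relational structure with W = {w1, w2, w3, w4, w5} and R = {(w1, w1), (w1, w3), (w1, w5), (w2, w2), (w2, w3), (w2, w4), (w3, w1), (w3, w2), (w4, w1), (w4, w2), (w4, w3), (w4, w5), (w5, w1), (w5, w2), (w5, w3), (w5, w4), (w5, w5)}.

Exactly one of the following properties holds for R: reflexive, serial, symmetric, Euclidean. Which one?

serial

Reflexive: no — w3 is not related to itself.
Serial: yes — every world has a successor (e.g. w1 R w1).
Symmetric: no — w4 R w1 but not w1 R w4.
Euclidean: no — w1 R w3 and w1 R w5, but not w3 R w5.
Only serial holds.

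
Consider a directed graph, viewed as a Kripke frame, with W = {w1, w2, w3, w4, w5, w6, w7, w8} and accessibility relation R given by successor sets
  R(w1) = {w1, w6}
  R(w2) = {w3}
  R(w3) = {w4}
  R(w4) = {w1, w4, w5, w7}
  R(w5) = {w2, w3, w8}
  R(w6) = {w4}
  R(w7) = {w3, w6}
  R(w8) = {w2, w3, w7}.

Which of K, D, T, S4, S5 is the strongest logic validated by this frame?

D

Serial (axiom D): yes — every world has a successor (e.g. w1 R w1).
Reflexive (axiom T): no — w2 is not related to itself.
Transitive (axiom 4): no — w1 R w6 and w6 R w4, but not w1 R w4.
Euclidean (axiom 5): no — w4 R w1 and w4 R w5, but not w1 R w5.
So F validates K, D; T would additionally require R to be reflexive. The strongest is D.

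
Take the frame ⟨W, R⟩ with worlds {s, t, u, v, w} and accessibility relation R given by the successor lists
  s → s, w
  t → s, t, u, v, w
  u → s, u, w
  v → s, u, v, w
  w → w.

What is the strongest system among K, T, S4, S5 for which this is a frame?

S4

Reflexive (axiom T): yes — every world is R-related to itself.
Transitive (axiom 4): yes — every two-step R-path is closed by a direct edge.
Euclidean (axiom 5): no — t R s and t R u, but not s R u.
So F validates K, T, S4; S5 would additionally require R to be Euclidean. The strongest is S4.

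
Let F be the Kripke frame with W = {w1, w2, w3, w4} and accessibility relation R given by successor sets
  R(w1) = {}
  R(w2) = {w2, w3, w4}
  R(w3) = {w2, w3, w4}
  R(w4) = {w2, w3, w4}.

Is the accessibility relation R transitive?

Yes

Transitive: yes — every two-step R-path is closed by a direct edge.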